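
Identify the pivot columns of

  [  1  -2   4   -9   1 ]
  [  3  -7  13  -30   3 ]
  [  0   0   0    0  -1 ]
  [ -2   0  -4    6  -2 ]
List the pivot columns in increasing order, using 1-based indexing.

1, 2, 5

ρ2 -> ρ2 − 3·ρ1
  [  1  -2   4  -9   1 ]
  [  0  -1   1  -3   0 ]
  [  0   0   0   0  -1 ]
  [ -2   0  -4   6  -2 ]
ρ4 -> ρ4 + 2·ρ1
  [ 1  -2  4   -9   1 ]
  [ 0  -1  1   -3   0 ]
  [ 0   0  0    0  -1 ]
  [ 0  -4  4  -12   0 ]
ρ2 -> -1·ρ2
  [ 1  -2   4   -9   1 ]
  [ 0   1  -1    3   0 ]
  [ 0   0   0    0  -1 ]
  [ 0  -4   4  -12   0 ]
ρ4 -> ρ4 + 4·ρ2
  [ 1  -2   4  -9   1 ]
  [ 0   1  -1   3   0 ]
  [ 0   0   0   0  -1 ]
  [ 0   0   0   0   0 ]
ρ3 -> -1·ρ3
  [ 1  -2   4  -9  1 ]
  [ 0   1  -1   3  0 ]
  [ 0   0   0   0  1 ]
  [ 0   0   0   0  0 ]
ρ1 -> ρ1 − ρ3
  [ 1  -2   4  -9  0 ]
  [ 0   1  -1   3  0 ]
  [ 0   0   0   0  1 ]
  [ 0   0   0   0  0 ]
ρ1 -> ρ1 + 2·ρ2
  [ 1  0   2  -3  0 ]
  [ 0  1  -1   3  0 ]
  [ 0  0   0   0  1 ]
  [ 0  0   0   0  0 ]
Pivot columns are the columns containing a leading 1.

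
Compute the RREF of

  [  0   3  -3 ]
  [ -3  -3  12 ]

[[1, 0, -3], [0, 1, -1]]

r1 ↔ r2
  [ -3  -3  12 ]
  [  0   3  -3 ]
r1 → -1/3·r1
  [ 1  1  -4 ]
  [ 0  3  -3 ]
r2 → 1/3·r2
  [ 1  1  -4 ]
  [ 0  1  -1 ]
r1 → r1 − r2
  [ 1  0  -3 ]
  [ 0  1  -1 ]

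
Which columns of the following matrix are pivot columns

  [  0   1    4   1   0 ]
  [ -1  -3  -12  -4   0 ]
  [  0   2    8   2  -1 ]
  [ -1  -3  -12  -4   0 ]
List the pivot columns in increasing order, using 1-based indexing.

1, 2, 5

Swap R1 and R2.
  [ -1  -3  -12  -4   0 ]
  [  0   1    4   1   0 ]
  [  0   2    8   2  -1 ]
  [ -1  -3  -12  -4   0 ]
Multiply R1 by -1.
  [  1   3   12   4   0 ]
  [  0   1    4   1   0 ]
  [  0   2    8   2  -1 ]
  [ -1  -3  -12  -4   0 ]
Add R1 to R4.
  [ 1  3  12  4   0 ]
  [ 0  1   4  1   0 ]
  [ 0  2   8  2  -1 ]
  [ 0  0   0  0   0 ]
Subtract 2 times R2 from R3.
  [ 1  3  12  4   0 ]
  [ 0  1   4  1   0 ]
  [ 0  0   0  0  -1 ]
  [ 0  0   0  0   0 ]
Multiply R3 by -1.
  [ 1  3  12  4  0 ]
  [ 0  1   4  1  0 ]
  [ 0  0   0  0  1 ]
  [ 0  0   0  0  0 ]
Subtract 3 times R2 from R1.
  [ 1  0  0  1  0 ]
  [ 0  1  4  1  0 ]
  [ 0  0  0  0  1 ]
  [ 0  0  0  0  0 ]
Pivot columns are the columns containing a leading 1.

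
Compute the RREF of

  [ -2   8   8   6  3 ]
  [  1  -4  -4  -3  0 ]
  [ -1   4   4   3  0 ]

R1 := -1/2·R1
R2 := R2 − R1
R3 := R3 + R1
R2 := 2/3·R2
R3 := R3 + 3/2·R2
R1 := R1 + 3/2·R2

[[1, -4, -4, -3, 0], [0, 0, 0, 0, 1], [0, 0, 0, 0, 0]]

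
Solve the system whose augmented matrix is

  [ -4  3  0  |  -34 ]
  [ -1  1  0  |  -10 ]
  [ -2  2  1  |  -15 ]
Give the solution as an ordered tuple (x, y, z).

r1 → -1/4·r1
  [  1  -3/4  0  |  17/2 ]
  [ -1     1  0  |   -10 ]
  [ -2     2  1  |   -15 ]
r2 → r2 + r1
  [  1  -3/4  0  |  17/2 ]
  [  0   1/4  0  |  -3/2 ]
  [ -2     2  1  |   -15 ]
r3 → r3 + 2·r1
  [ 1  -3/4  0  |  17/2 ]
  [ 0   1/4  0  |  -3/2 ]
  [ 0   1/2  1  |     2 ]
r2 → 4·r2
  [ 1  -3/4  0  |  17/2 ]
  [ 0     1  0  |    -6 ]
  [ 0   1/2  1  |     2 ]
r3 → r3 − 1/2·r2
  [ 1  -3/4  0  |  17/2 ]
  [ 0     1  0  |    -6 ]
  [ 0     0  1  |     5 ]
r1 → r1 + 3/4·r2
  [ 1  0  0  |   4 ]
  [ 0  1  0  |  -6 ]
  [ 0  0  1  |   5 ]
Reading off the last column: x = 4, y = -6, z = 5.

(4, -6, 5)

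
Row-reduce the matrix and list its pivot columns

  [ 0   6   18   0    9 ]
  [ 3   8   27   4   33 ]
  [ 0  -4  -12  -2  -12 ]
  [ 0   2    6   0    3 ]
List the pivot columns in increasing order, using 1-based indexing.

R1 <-> R2
  [ 3   8   27   4   33 ]
  [ 0   6   18   0    9 ]
  [ 0  -4  -12  -2  -12 ]
  [ 0   2    6   0    3 ]
R1 := 1/3·R1
  [ 1  8/3    9  4/3   11 ]
  [ 0    6   18    0    9 ]
  [ 0   -4  -12   -2  -12 ]
  [ 0    2    6    0    3 ]
R2 := 1/6·R2
  [ 1  8/3    9  4/3   11 ]
  [ 0    1    3    0  3/2 ]
  [ 0   -4  -12   -2  -12 ]
  [ 0    2    6    0    3 ]
R3 := R3 + 4·R2
  [ 1  8/3  9  4/3   11 ]
  [ 0    1  3    0  3/2 ]
  [ 0    0  0   -2   -6 ]
  [ 0    2  6    0    3 ]
R4 := R4 − 2·R2
  [ 1  8/3  9  4/3   11 ]
  [ 0    1  3    0  3/2 ]
  [ 0    0  0   -2   -6 ]
  [ 0    0  0    0    0 ]
R3 := -1/2·R3
  [ 1  8/3  9  4/3   11 ]
  [ 0    1  3    0  3/2 ]
  [ 0    0  0    1    3 ]
  [ 0    0  0    0    0 ]
R1 := R1 − 4/3·R3
  [ 1  8/3  9  0    7 ]
  [ 0    1  3  0  3/2 ]
  [ 0    0  0  1    3 ]
  [ 0    0  0  0    0 ]
R1 := R1 − 8/3·R2
  [ 1  0  1  0    3 ]
  [ 0  1  3  0  3/2 ]
  [ 0  0  0  1    3 ]
  [ 0  0  0  0    0 ]
Pivot columns are the columns containing a leading 1.

1, 2, 4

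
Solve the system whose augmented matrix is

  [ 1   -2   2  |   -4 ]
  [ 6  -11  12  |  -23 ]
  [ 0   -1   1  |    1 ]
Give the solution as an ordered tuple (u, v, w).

(-6, 1, 2)

R2 → R2 − 6·R1
  [ 1  -2  2  |  -4 ]
  [ 0   1  0  |   1 ]
  [ 0  -1  1  |   1 ]
R3 → R3 + R2
  [ 1  -2  2  |  -4 ]
  [ 0   1  0  |   1 ]
  [ 0   0  1  |   2 ]
R1 → R1 − 2·R3
  [ 1  -2  0  |  -8 ]
  [ 0   1  0  |   1 ]
  [ 0   0  1  |   2 ]
R1 → R1 + 2·R2
  [ 1  0  0  |  -6 ]
  [ 0  1  0  |   1 ]
  [ 0  0  1  |   2 ]
Reading off the last column: u = -6, v = 1, w = 2.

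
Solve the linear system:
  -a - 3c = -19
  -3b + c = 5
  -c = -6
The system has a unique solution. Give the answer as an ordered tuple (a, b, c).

Form the augmented matrix and row-reduce:
  [ -1   0  -3  |  -19 ]
  [  0  -3   1  |    5 ]
  [  0   0  -1  |   -6 ]
R1 ← -1·R1
R2 ← -1/3·R2
R3 ← -1·R3
R2 ← R2 + 1/3·R3
R1 ← R1 − 3·R3
Reading off the last column: a = 1, b = 1/3, c = 6.

(1, 1/3, 6)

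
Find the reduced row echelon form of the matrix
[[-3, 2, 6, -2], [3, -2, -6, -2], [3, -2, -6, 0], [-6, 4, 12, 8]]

[[1, -2/3, -2, 0], [0, 0, 0, 1], [0, 0, 0, 0], [0, 0, 0, 0]]

Multiply R1 by -1/3.
  [  1  -2/3  -2  2/3 ]
  [  3    -2  -6   -2 ]
  [  3    -2  -6    0 ]
  [ -6     4  12    8 ]
Subtract 3 times R1 from R2.
  [  1  -2/3  -2  2/3 ]
  [  0     0   0   -4 ]
  [  3    -2  -6    0 ]
  [ -6     4  12    8 ]
Subtract 3 times R1 from R3.
  [  1  -2/3  -2  2/3 ]
  [  0     0   0   -4 ]
  [  0     0   0   -2 ]
  [ -6     4  12    8 ]
Add 6 times R1 to R4.
  [ 1  -2/3  -2  2/3 ]
  [ 0     0   0   -4 ]
  [ 0     0   0   -2 ]
  [ 0     0   0   12 ]
Multiply R2 by -1/4.
  [ 1  -2/3  -2  2/3 ]
  [ 0     0   0    1 ]
  [ 0     0   0   -2 ]
  [ 0     0   0   12 ]
Add 2 times R2 to R3.
  [ 1  -2/3  -2  2/3 ]
  [ 0     0   0    1 ]
  [ 0     0   0    0 ]
  [ 0     0   0   12 ]
Subtract 12 times R2 from R4.
  [ 1  -2/3  -2  2/3 ]
  [ 0     0   0    1 ]
  [ 0     0   0    0 ]
  [ 0     0   0    0 ]
Subtract 2/3 times R2 from R1.
  [ 1  -2/3  -2  0 ]
  [ 0     0   0  1 ]
  [ 0     0   0  0 ]
  [ 0     0   0  0 ]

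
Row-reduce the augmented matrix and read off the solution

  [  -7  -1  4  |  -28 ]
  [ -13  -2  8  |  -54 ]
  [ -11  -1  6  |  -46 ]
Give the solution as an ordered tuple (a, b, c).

R1 ← -1/7·R1
  [   1  1/7  -4/7  |    4 ]
  [ -13   -2     8  |  -54 ]
  [ -11   -1     6  |  -46 ]
R2 ← R2 + 13·R1
  [   1   1/7  -4/7  |    4 ]
  [   0  -1/7   4/7  |   -2 ]
  [ -11    -1     6  |  -46 ]
R3 ← R3 + 11·R1
  [ 1   1/7  -4/7  |   4 ]
  [ 0  -1/7   4/7  |  -2 ]
  [ 0   4/7  -2/7  |  -2 ]
R2 ← -7·R2
  [ 1  1/7  -4/7  |   4 ]
  [ 0    1    -4  |  14 ]
  [ 0  4/7  -2/7  |  -2 ]
R3 ← R3 − 4/7·R2
  [ 1  1/7  -4/7  |    4 ]
  [ 0    1    -4  |   14 ]
  [ 0    0     2  |  -10 ]
R3 ← 1/2·R3
  [ 1  1/7  -4/7  |   4 ]
  [ 0    1    -4  |  14 ]
  [ 0    0     1  |  -5 ]
R2 ← R2 + 4·R3
  [ 1  1/7  -4/7  |   4 ]
  [ 0    1     0  |  -6 ]
  [ 0    0     1  |  -5 ]
R1 ← R1 + 4/7·R3
  [ 1  1/7  0  |  8/7 ]
  [ 0    1  0  |   -6 ]
  [ 0    0  1  |   -5 ]
R1 ← R1 − 1/7·R2
  [ 1  0  0  |   2 ]
  [ 0  1  0  |  -6 ]
  [ 0  0  1  |  -5 ]
Reading off the last column: a = 2, b = -6, c = -5.

(2, -6, -5)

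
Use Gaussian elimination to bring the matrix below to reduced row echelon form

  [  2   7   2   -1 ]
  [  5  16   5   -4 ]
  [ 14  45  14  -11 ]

[[1, 0, 1, -4], [0, 1, 0, 1], [0, 0, 0, 0]]

R1 -> 1/2·R1
  [  1  7/2   1  -1/2 ]
  [  5   16   5    -4 ]
  [ 14   45  14   -11 ]
R2 -> R2 − 5·R1
  [  1   7/2   1  -1/2 ]
  [  0  -3/2   0  -3/2 ]
  [ 14    45  14   -11 ]
R3 -> R3 − 14·R1
  [ 1   7/2  1  -1/2 ]
  [ 0  -3/2  0  -3/2 ]
  [ 0    -4  0    -4 ]
R2 -> -2/3·R2
  [ 1  7/2  1  -1/2 ]
  [ 0    1  0     1 ]
  [ 0   -4  0    -4 ]
R3 -> R3 + 4·R2
  [ 1  7/2  1  -1/2 ]
  [ 0    1  0     1 ]
  [ 0    0  0     0 ]
R1 -> R1 − 7/2·R2
  [ 1  0  1  -4 ]
  [ 0  1  0   1 ]
  [ 0  0  0   0 ]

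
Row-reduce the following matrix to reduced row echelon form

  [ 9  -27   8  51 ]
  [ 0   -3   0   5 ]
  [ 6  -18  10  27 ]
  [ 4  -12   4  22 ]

[[1, 0, 0, 2], [0, 1, 0, -5/3], [0, 0, 1, -3/2], [0, 0, 0, 0]]

ρ1 ← 1/9·ρ1
  [ 1   -3  8/9  17/3 ]
  [ 0   -3    0     5 ]
  [ 6  -18   10    27 ]
  [ 4  -12    4    22 ]
ρ3 ← ρ3 − 6·ρ1
  [ 1   -3   8/9  17/3 ]
  [ 0   -3     0     5 ]
  [ 0    0  14/3    -7 ]
  [ 4  -12     4    22 ]
ρ4 ← ρ4 − 4·ρ1
  [ 1  -3   8/9  17/3 ]
  [ 0  -3     0     5 ]
  [ 0   0  14/3    -7 ]
  [ 0   0   4/9  -2/3 ]
ρ2 ← -1/3·ρ2
  [ 1  -3   8/9  17/3 ]
  [ 0   1     0  -5/3 ]
  [ 0   0  14/3    -7 ]
  [ 0   0   4/9  -2/3 ]
ρ3 ← 3/14·ρ3
  [ 1  -3  8/9  17/3 ]
  [ 0   1    0  -5/3 ]
  [ 0   0    1  -3/2 ]
  [ 0   0  4/9  -2/3 ]
ρ4 ← ρ4 − 4/9·ρ3
  [ 1  -3  8/9  17/3 ]
  [ 0   1    0  -5/3 ]
  [ 0   0    1  -3/2 ]
  [ 0   0    0     0 ]
ρ1 ← ρ1 − 8/9·ρ3
  [ 1  -3  0     7 ]
  [ 0   1  0  -5/3 ]
  [ 0   0  1  -3/2 ]
  [ 0   0  0     0 ]
ρ1 ← ρ1 + 3·ρ2
  [ 1  0  0     2 ]
  [ 0  1  0  -5/3 ]
  [ 0  0  1  -3/2 ]
  [ 0  0  0     0 ]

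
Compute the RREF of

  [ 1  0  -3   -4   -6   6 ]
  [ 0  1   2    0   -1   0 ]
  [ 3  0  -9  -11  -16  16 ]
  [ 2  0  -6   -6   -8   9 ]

[[1, 0, -3, 0, 2, 0], [0, 1, 2, 0, -1, 0], [0, 0, 0, 1, 2, 0], [0, 0, 0, 0, 0, 1]]

ρ3 ← ρ3 − 3·ρ1
ρ4 ← ρ4 − 2·ρ1
ρ4 ← ρ4 − 2·ρ3
ρ3 ← ρ3 + 2·ρ4
ρ1 ← ρ1 − 6·ρ4
ρ1 ← ρ1 + 4·ρ3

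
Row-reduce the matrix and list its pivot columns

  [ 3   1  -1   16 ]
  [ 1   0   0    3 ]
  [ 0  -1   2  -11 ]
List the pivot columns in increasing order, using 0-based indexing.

0, 1, 2

R1 := 1/3·R1
  [ 1  1/3  -1/3  16/3 ]
  [ 1    0     0     3 ]
  [ 0   -1     2   -11 ]
R2 := R2 − R1
  [ 1   1/3  -1/3  16/3 ]
  [ 0  -1/3   1/3  -7/3 ]
  [ 0    -1     2   -11 ]
R2 := -3·R2
  [ 1  1/3  -1/3  16/3 ]
  [ 0    1    -1     7 ]
  [ 0   -1     2   -11 ]
R3 := R3 + R2
  [ 1  1/3  -1/3  16/3 ]
  [ 0    1    -1     7 ]
  [ 0    0     1    -4 ]
R2 := R2 + R3
  [ 1  1/3  -1/3  16/3 ]
  [ 0    1     0     3 ]
  [ 0    0     1    -4 ]
R1 := R1 + 1/3·R3
  [ 1  1/3  0   4 ]
  [ 0    1  0   3 ]
  [ 0    0  1  -4 ]
R1 := R1 − 1/3·R2
  [ 1  0  0   3 ]
  [ 0  1  0   3 ]
  [ 0  0  1  -4 ]
Pivot columns are the columns containing a leading 1.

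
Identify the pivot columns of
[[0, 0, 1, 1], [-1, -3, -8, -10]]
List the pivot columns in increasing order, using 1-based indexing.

1, 3

r1 <=> r2
  [ -1  -3  -8  -10 ]
  [  0   0   1    1 ]
r1 := -1·r1
  [ 1  3  8  10 ]
  [ 0  0  1   1 ]
r1 := r1 − 8·r2
  [ 1  3  0  2 ]
  [ 0  0  1  1 ]
Pivot columns are the columns containing a leading 1.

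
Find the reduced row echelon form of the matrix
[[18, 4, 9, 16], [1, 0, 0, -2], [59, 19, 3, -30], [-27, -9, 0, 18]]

[[1, 0, 0, -2], [0, 1, 0, 4], [0, 0, 1, 4], [0, 0, 0, 0]]

Multiply R1 by 1/18.
  [   1  2/9  1/2  8/9 ]
  [   1    0    0   -2 ]
  [  59   19    3  -30 ]
  [ -27   -9    0   18 ]
Subtract R1 from R2.
  [   1   2/9   1/2    8/9 ]
  [   0  -2/9  -1/2  -26/9 ]
  [  59    19     3    -30 ]
  [ -27    -9     0     18 ]
Subtract 59 times R1 from R3.
  [   1   2/9    1/2     8/9 ]
  [   0  -2/9   -1/2   -26/9 ]
  [   0  53/9  -53/2  -742/9 ]
  [ -27    -9      0      18 ]
Add 27 times R1 to R4.
  [ 1   2/9    1/2     8/9 ]
  [ 0  -2/9   -1/2   -26/9 ]
  [ 0  53/9  -53/2  -742/9 ]
  [ 0    -3   27/2      42 ]
Multiply R2 by -9/2.
  [ 1   2/9    1/2     8/9 ]
  [ 0     1    9/4      13 ]
  [ 0  53/9  -53/2  -742/9 ]
  [ 0    -3   27/2      42 ]
Subtract 53/9 times R2 from R3.
  [ 1  2/9     1/2   8/9 ]
  [ 0    1     9/4    13 ]
  [ 0    0  -159/4  -159 ]
  [ 0   -3    27/2    42 ]
Add 3 times R2 to R4.
  [ 1  2/9     1/2   8/9 ]
  [ 0    1     9/4    13 ]
  [ 0    0  -159/4  -159 ]
  [ 0    0    81/4    81 ]
Multiply R3 by -4/159.
  [ 1  2/9   1/2  8/9 ]
  [ 0    1   9/4   13 ]
  [ 0    0     1    4 ]
  [ 0    0  81/4   81 ]
Subtract 81/4 times R3 from R4.
  [ 1  2/9  1/2  8/9 ]
  [ 0    1  9/4   13 ]
  [ 0    0    1    4 ]
  [ 0    0    0    0 ]
Subtract 9/4 times R3 from R2.
  [ 1  2/9  1/2  8/9 ]
  [ 0    1    0    4 ]
  [ 0    0    1    4 ]
  [ 0    0    0    0 ]
Subtract 1/2 times R3 from R1.
  [ 1  2/9  0  -10/9 ]
  [ 0    1  0      4 ]
  [ 0    0  1      4 ]
  [ 0    0  0      0 ]
Subtract 2/9 times R2 from R1.
  [ 1  0  0  -2 ]
  [ 0  1  0   4 ]
  [ 0  0  1   4 ]
  [ 0  0  0   0 ]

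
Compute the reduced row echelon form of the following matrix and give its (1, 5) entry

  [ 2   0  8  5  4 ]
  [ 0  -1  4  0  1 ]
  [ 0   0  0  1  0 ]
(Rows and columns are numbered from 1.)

R1 → 1/2·R1
  [ 1   0  4  5/2  2 ]
  [ 0  -1  4    0  1 ]
  [ 0   0  0    1  0 ]
R2 → -1·R2
  [ 1  0   4  5/2   2 ]
  [ 0  1  -4    0  -1 ]
  [ 0  0   0    1   0 ]
R1 → R1 − 5/2·R3
  [ 1  0   4  0   2 ]
  [ 0  1  -4  0  -1 ]
  [ 0  0   0  1   0 ]

2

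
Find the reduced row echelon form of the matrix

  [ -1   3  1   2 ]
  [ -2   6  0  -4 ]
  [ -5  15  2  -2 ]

r1 := -1·r1
  [  1  -3  -1  -2 ]
  [ -2   6   0  -4 ]
  [ -5  15   2  -2 ]
r2 := r2 + 2·r1
  [  1  -3  -1  -2 ]
  [  0   0  -2  -8 ]
  [ -5  15   2  -2 ]
r3 := r3 + 5·r1
  [ 1  -3  -1   -2 ]
  [ 0   0  -2   -8 ]
  [ 0   0  -3  -12 ]
r2 := -1/2·r2
  [ 1  -3  -1   -2 ]
  [ 0   0   1    4 ]
  [ 0   0  -3  -12 ]
r3 := r3 + 3·r2
  [ 1  -3  -1  -2 ]
  [ 0   0   1   4 ]
  [ 0   0   0   0 ]
r1 := r1 + r2
  [ 1  -3  0  2 ]
  [ 0   0  1  4 ]
  [ 0   0  0  0 ]

[[1, -3, 0, 2], [0, 0, 1, 4], [0, 0, 0, 0]]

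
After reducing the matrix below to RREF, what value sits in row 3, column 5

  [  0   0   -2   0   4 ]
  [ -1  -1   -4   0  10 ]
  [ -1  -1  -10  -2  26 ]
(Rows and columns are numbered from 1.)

R1 <=> R2
  [ -1  -1   -4   0  10 ]
  [  0   0   -2   0   4 ]
  [ -1  -1  -10  -2  26 ]
R1 → -1·R1
  [  1   1    4   0  -10 ]
  [  0   0   -2   0    4 ]
  [ -1  -1  -10  -2   26 ]
R3 → R3 + R1
  [ 1  1   4   0  -10 ]
  [ 0  0  -2   0    4 ]
  [ 0  0  -6  -2   16 ]
R2 → -1/2·R2
  [ 1  1   4   0  -10 ]
  [ 0  0   1   0   -2 ]
  [ 0  0  -6  -2   16 ]
R3 → R3 + 6·R2
  [ 1  1  4   0  -10 ]
  [ 0  0  1   0   -2 ]
  [ 0  0  0  -2    4 ]
R3 → -1/2·R3
  [ 1  1  4  0  -10 ]
  [ 0  0  1  0   -2 ]
  [ 0  0  0  1   -2 ]
R1 → R1 − 4·R2
  [ 1  1  0  0  -2 ]
  [ 0  0  1  0  -2 ]
  [ 0  0  0  1  -2 ]

-2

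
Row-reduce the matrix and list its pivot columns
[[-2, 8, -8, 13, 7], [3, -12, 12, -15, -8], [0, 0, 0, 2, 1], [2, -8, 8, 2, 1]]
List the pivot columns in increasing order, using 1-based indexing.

R1 -> -1/2·R1
R2 -> R2 − 3·R1
R4 -> R4 − 2·R1
R2 -> 2/9·R2
R3 -> R3 − 2·R2
R4 -> R4 − 15·R2
R3 -> -9·R3
R4 -> R4 + 1/3·R3
R2 -> R2 − 5/9·R3
R1 -> R1 + 7/2·R3
R1 -> R1 + 13/2·R2
Pivot columns are the columns containing a leading 1.

1, 4, 5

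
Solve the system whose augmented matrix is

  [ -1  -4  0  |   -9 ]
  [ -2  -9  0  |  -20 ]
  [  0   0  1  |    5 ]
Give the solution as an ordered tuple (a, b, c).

R1 -> -1·R1
  [  1   4  0  |    9 ]
  [ -2  -9  0  |  -20 ]
  [  0   0  1  |    5 ]
R2 -> R2 + 2·R1
  [ 1   4  0  |   9 ]
  [ 0  -1  0  |  -2 ]
  [ 0   0  1  |   5 ]
R2 -> -1·R2
  [ 1  4  0  |  9 ]
  [ 0  1  0  |  2 ]
  [ 0  0  1  |  5 ]
R1 -> R1 − 4·R2
  [ 1  0  0  |  1 ]
  [ 0  1  0  |  2 ]
  [ 0  0  1  |  5 ]
Reading off the last column: a = 1, b = 2, c = 5.

(1, 2, 5)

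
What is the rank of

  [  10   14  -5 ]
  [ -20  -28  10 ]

rank = 1

R1 ← 1/10·R1
R2 ← R2 + 20·R1
The reduced form has 1 nonzero row.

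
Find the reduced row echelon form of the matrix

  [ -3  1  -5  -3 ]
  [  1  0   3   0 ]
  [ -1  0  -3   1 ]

[[1, 0, 3, 0], [0, 1, 4, 0], [0, 0, 0, 1]]

r1 → -1/3·r1
  [  1  -1/3  5/3  1 ]
  [  1     0    3  0 ]
  [ -1     0   -3  1 ]
r2 → r2 − r1
  [  1  -1/3  5/3   1 ]
  [  0   1/3  4/3  -1 ]
  [ -1     0   -3   1 ]
r3 → r3 + r1
  [ 1  -1/3   5/3   1 ]
  [ 0   1/3   4/3  -1 ]
  [ 0  -1/3  -4/3   2 ]
r2 → 3·r2
  [ 1  -1/3   5/3   1 ]
  [ 0     1     4  -3 ]
  [ 0  -1/3  -4/3   2 ]
r3 → r3 + 1/3·r2
  [ 1  -1/3  5/3   1 ]
  [ 0     1    4  -3 ]
  [ 0     0    0   1 ]
r2 → r2 + 3·r3
  [ 1  -1/3  5/3  1 ]
  [ 0     1    4  0 ]
  [ 0     0    0  1 ]
r1 → r1 − r3
  [ 1  -1/3  5/3  0 ]
  [ 0     1    4  0 ]
  [ 0     0    0  1 ]
r1 → r1 + 1/3·r2
  [ 1  0  3  0 ]
  [ 0  1  4  0 ]
  [ 0  0  0  1 ]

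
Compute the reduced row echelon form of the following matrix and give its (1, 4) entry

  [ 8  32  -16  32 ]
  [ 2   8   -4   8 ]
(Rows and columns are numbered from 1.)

ρ1 ← 1/8·ρ1
  [ 1  4  -2  4 ]
  [ 2  8  -4  8 ]
ρ2 ← ρ2 − 2·ρ1
  [ 1  4  -2  4 ]
  [ 0  0   0  0 ]

4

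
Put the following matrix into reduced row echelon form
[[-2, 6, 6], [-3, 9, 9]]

[[1, -3, -3], [0, 0, 0]]

R1 -> -1/2·R1
  [  1  -3  -3 ]
  [ -3   9   9 ]
R2 -> R2 + 3·R1
  [ 1  -3  -3 ]
  [ 0   0   0 ]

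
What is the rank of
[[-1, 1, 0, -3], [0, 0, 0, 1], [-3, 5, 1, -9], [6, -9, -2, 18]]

R1 → -1·R1
  [  1  -1   0   3 ]
  [  0   0   0   1 ]
  [ -3   5   1  -9 ]
  [  6  -9  -2  18 ]
R3 → R3 + 3·R1
  [ 1  -1   0   3 ]
  [ 0   0   0   1 ]
  [ 0   2   1   0 ]
  [ 6  -9  -2  18 ]
R4 → R4 − 6·R1
  [ 1  -1   0  3 ]
  [ 0   0   0  1 ]
  [ 0   2   1  0 ]
  [ 0  -3  -2  0 ]
R2 <=> R3
  [ 1  -1   0  3 ]
  [ 0   2   1  0 ]
  [ 0   0   0  1 ]
  [ 0  -3  -2  0 ]
R2 → 1/2·R2
  [ 1  -1    0  3 ]
  [ 0   1  1/2  0 ]
  [ 0   0    0  1 ]
  [ 0  -3   -2  0 ]
R4 → R4 + 3·R2
  [ 1  -1     0  3 ]
  [ 0   1   1/2  0 ]
  [ 0   0     0  1 ]
  [ 0   0  -1/2  0 ]
R3 <=> R4
  [ 1  -1     0  3 ]
  [ 0   1   1/2  0 ]
  [ 0   0  -1/2  0 ]
  [ 0   0     0  1 ]
R3 → -2·R3
  [ 1  -1    0  3 ]
  [ 0   1  1/2  0 ]
  [ 0   0    1  0 ]
  [ 0   0    0  1 ]
R1 → R1 − 3·R4
  [ 1  -1    0  0 ]
  [ 0   1  1/2  0 ]
  [ 0   0    1  0 ]
  [ 0   0    0  1 ]
R2 → R2 − 1/2·R3
  [ 1  -1  0  0 ]
  [ 0   1  0  0 ]
  [ 0   0  1  0 ]
  [ 0   0  0  1 ]
R1 → R1 + R2
  [ 1  0  0  0 ]
  [ 0  1  0  0 ]
  [ 0  0  1  0 ]
  [ 0  0  0  1 ]
The reduced form has 4 nonzero rows.

rank = 4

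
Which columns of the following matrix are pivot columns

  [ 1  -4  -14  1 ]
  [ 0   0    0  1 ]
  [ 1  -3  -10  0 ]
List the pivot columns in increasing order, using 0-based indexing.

0, 1, 3

Subtract ρ1 from ρ3.
  [ 1  -4  -14   1 ]
  [ 0   0    0   1 ]
  [ 0   1    4  -1 ]
Swap ρ2 and ρ3.
  [ 1  -4  -14   1 ]
  [ 0   1    4  -1 ]
  [ 0   0    0   1 ]
Add ρ3 to ρ2.
  [ 1  -4  -14  1 ]
  [ 0   1    4  0 ]
  [ 0   0    0  1 ]
Subtract ρ3 from ρ1.
  [ 1  -4  -14  0 ]
  [ 0   1    4  0 ]
  [ 0   0    0  1 ]
Add 4 times ρ2 to ρ1.
  [ 1  0  2  0 ]
  [ 0  1  4  0 ]
  [ 0  0  0  1 ]
Pivot columns are the columns containing a leading 1.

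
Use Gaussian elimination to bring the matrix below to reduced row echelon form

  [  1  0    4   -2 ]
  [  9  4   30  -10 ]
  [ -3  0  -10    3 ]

R2 → R2 − 9·R1
  [  1  0    4  -2 ]
  [  0  4   -6   8 ]
  [ -3  0  -10   3 ]
R3 → R3 + 3·R1
  [ 1  0   4  -2 ]
  [ 0  4  -6   8 ]
  [ 0  0   2  -3 ]
R2 → 1/4·R2
  [ 1  0     4  -2 ]
  [ 0  1  -3/2   2 ]
  [ 0  0     2  -3 ]
R3 → 1/2·R3
  [ 1  0     4    -2 ]
  [ 0  1  -3/2     2 ]
  [ 0  0     1  -3/2 ]
R2 → R2 + 3/2·R3
  [ 1  0  4    -2 ]
  [ 0  1  0  -1/4 ]
  [ 0  0  1  -3/2 ]
R1 → R1 − 4·R3
  [ 1  0  0     4 ]
  [ 0  1  0  -1/4 ]
  [ 0  0  1  -3/2 ]

[[1, 0, 0, 4], [0, 1, 0, -1/4], [0, 0, 1, -3/2]]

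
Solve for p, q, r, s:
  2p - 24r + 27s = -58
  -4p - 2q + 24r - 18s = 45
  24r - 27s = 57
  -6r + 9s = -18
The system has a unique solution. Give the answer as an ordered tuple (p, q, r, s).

(-1/2, -1/2, 1/2, -5/3)

Form the augmented matrix and row-reduce:
  [  2   0  -24   27  |  -58 ]
  [ -4  -2   24  -18  |   45 ]
  [  0   0   24  -27  |   57 ]
  [  0   0   -6    9  |  -18 ]
R1 -> 1/2·R1
R2 -> R2 + 4·R1
R2 -> -1/2·R2
R3 -> 1/24·R3
R4 -> R4 + 6·R3
R4 -> 4/9·R4
R3 -> R3 + 9/8·R4
R2 -> R2 + 18·R4
R1 -> R1 − 27/2·R4
R2 -> R2 − 12·R3
R1 -> R1 + 12·R3
Reading off the last column: p = -1/2, q = -1/2, r = 1/2, s = -5/3.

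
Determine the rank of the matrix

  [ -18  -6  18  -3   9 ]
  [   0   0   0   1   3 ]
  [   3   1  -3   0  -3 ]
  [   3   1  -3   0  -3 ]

rank = 2

ρ1 → -1/18·ρ1
  [ 1  1/3  -1  1/6  -1/2 ]
  [ 0    0   0    1     3 ]
  [ 3    1  -3    0    -3 ]
  [ 3    1  -3    0    -3 ]
ρ3 → ρ3 − 3·ρ1
  [ 1  1/3  -1   1/6  -1/2 ]
  [ 0    0   0     1     3 ]
  [ 0    0   0  -1/2  -3/2 ]
  [ 3    1  -3     0    -3 ]
ρ4 → ρ4 − 3·ρ1
  [ 1  1/3  -1   1/6  -1/2 ]
  [ 0    0   0     1     3 ]
  [ 0    0   0  -1/2  -3/2 ]
  [ 0    0   0  -1/2  -3/2 ]
ρ3 → ρ3 + 1/2·ρ2
  [ 1  1/3  -1   1/6  -1/2 ]
  [ 0    0   0     1     3 ]
  [ 0    0   0     0     0 ]
  [ 0    0   0  -1/2  -3/2 ]
ρ4 → ρ4 + 1/2·ρ2
  [ 1  1/3  -1  1/6  -1/2 ]
  [ 0    0   0    1     3 ]
  [ 0    0   0    0     0 ]
  [ 0    0   0    0     0 ]
ρ1 → ρ1 − 1/6·ρ2
  [ 1  1/3  -1  0  -1 ]
  [ 0    0   0  1   3 ]
  [ 0    0   0  0   0 ]
  [ 0    0   0  0   0 ]
The reduced form has 2 nonzero rows.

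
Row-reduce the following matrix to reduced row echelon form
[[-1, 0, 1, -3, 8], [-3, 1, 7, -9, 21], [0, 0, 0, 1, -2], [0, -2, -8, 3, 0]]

[[1, 0, -1, 0, -2], [0, 1, 4, 0, -3], [0, 0, 0, 1, -2], [0, 0, 0, 0, 0]]

Multiply R1 by -1.
  [  1   0  -1   3  -8 ]
  [ -3   1   7  -9  21 ]
  [  0   0   0   1  -2 ]
  [  0  -2  -8   3   0 ]
Add 3 times R1 to R2.
  [ 1   0  -1  3  -8 ]
  [ 0   1   4  0  -3 ]
  [ 0   0   0  1  -2 ]
  [ 0  -2  -8  3   0 ]
Add 2 times R2 to R4.
  [ 1  0  -1  3  -8 ]
  [ 0  1   4  0  -3 ]
  [ 0  0   0  1  -2 ]
  [ 0  0   0  3  -6 ]
Subtract 3 times R3 from R4.
  [ 1  0  -1  3  -8 ]
  [ 0  1   4  0  -3 ]
  [ 0  0   0  1  -2 ]
  [ 0  0   0  0   0 ]
Subtract 3 times R3 from R1.
  [ 1  0  -1  0  -2 ]
  [ 0  1   4  0  -3 ]
  [ 0  0   0  1  -2 ]
  [ 0  0   0  0   0 ]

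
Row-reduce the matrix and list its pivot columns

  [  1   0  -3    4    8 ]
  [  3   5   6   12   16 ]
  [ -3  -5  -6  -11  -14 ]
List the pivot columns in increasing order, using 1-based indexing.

1, 2, 4

Subtract 3 times ρ1 from ρ2.
  [  1   0  -3    4    8 ]
  [  0   5  15    0   -8 ]
  [ -3  -5  -6  -11  -14 ]
Add 3 times ρ1 to ρ3.
  [ 1   0   -3  4   8 ]
  [ 0   5   15  0  -8 ]
  [ 0  -5  -15  1  10 ]
Multiply ρ2 by 1/5.
  [ 1   0   -3  4     8 ]
  [ 0   1    3  0  -8/5 ]
  [ 0  -5  -15  1    10 ]
Add 5 times ρ2 to ρ3.
  [ 1  0  -3  4     8 ]
  [ 0  1   3  0  -8/5 ]
  [ 0  0   0  1     2 ]
Subtract 4 times ρ3 from ρ1.
  [ 1  0  -3  0     0 ]
  [ 0  1   3  0  -8/5 ]
  [ 0  0   0  1     2 ]
Pivot columns are the columns containing a leading 1.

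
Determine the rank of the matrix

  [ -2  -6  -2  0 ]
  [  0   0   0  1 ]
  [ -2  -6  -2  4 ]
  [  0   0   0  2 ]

rank = 2

Multiply r1 by -1/2.
  [  1   3   1  0 ]
  [  0   0   0  1 ]
  [ -2  -6  -2  4 ]
  [  0   0   0  2 ]
Add 2 times r1 to r3.
  [ 1  3  1  0 ]
  [ 0  0  0  1 ]
  [ 0  0  0  4 ]
  [ 0  0  0  2 ]
Subtract 4 times r2 from r3.
  [ 1  3  1  0 ]
  [ 0  0  0  1 ]
  [ 0  0  0  0 ]
  [ 0  0  0  2 ]
Subtract 2 times r2 from r4.
  [ 1  3  1  0 ]
  [ 0  0  0  1 ]
  [ 0  0  0  0 ]
  [ 0  0  0  0 ]
The reduced form has 2 nonzero rows.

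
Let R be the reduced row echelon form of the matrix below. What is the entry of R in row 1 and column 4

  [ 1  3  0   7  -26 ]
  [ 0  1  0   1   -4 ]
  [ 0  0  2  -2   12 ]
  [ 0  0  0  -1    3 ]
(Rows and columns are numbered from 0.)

r3 := 1/2·r3
  [ 1  3  0   7  -26 ]
  [ 0  1  0   1   -4 ]
  [ 0  0  1  -1    6 ]
  [ 0  0  0  -1    3 ]
r4 := -1·r4
  [ 1  3  0   7  -26 ]
  [ 0  1  0   1   -4 ]
  [ 0  0  1  -1    6 ]
  [ 0  0  0   1   -3 ]
r3 := r3 + r4
  [ 1  3  0  7  -26 ]
  [ 0  1  0  1   -4 ]
  [ 0  0  1  0    3 ]
  [ 0  0  0  1   -3 ]
r2 := r2 − r4
  [ 1  3  0  7  -26 ]
  [ 0  1  0  0   -1 ]
  [ 0  0  1  0    3 ]
  [ 0  0  0  1   -3 ]
r1 := r1 − 7·r4
  [ 1  3  0  0  -5 ]
  [ 0  1  0  0  -1 ]
  [ 0  0  1  0   3 ]
  [ 0  0  0  1  -3 ]
r1 := r1 − 3·r2
  [ 1  0  0  0  -2 ]
  [ 0  1  0  0  -1 ]
  [ 0  0  1  0   3 ]
  [ 0  0  0  1  -3 ]

-1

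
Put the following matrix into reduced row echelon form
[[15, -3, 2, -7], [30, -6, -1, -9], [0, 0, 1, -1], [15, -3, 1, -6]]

Multiply R1 by 1/15.
  [  1  -1/5  2/15  -7/15 ]
  [ 30    -6    -1     -9 ]
  [  0     0     1     -1 ]
  [ 15    -3     1     -6 ]
Subtract 30 times R1 from R2.
  [  1  -1/5  2/15  -7/15 ]
  [  0     0    -5      5 ]
  [  0     0     1     -1 ]
  [ 15    -3     1     -6 ]
Subtract 15 times R1 from R4.
  [ 1  -1/5  2/15  -7/15 ]
  [ 0     0    -5      5 ]
  [ 0     0     1     -1 ]
  [ 0     0    -1      1 ]
Multiply R2 by -1/5.
  [ 1  -1/5  2/15  -7/15 ]
  [ 0     0     1     -1 ]
  [ 0     0     1     -1 ]
  [ 0     0    -1      1 ]
Subtract R2 from R3.
  [ 1  -1/5  2/15  -7/15 ]
  [ 0     0     1     -1 ]
  [ 0     0     0      0 ]
  [ 0     0    -1      1 ]
Add R2 to R4.
  [ 1  -1/5  2/15  -7/15 ]
  [ 0     0     1     -1 ]
  [ 0     0     0      0 ]
  [ 0     0     0      0 ]
Subtract 2/15 times R2 from R1.
  [ 1  -1/5  0  -1/3 ]
  [ 0     0  1    -1 ]
  [ 0     0  0     0 ]
  [ 0     0  0     0 ]

[[1, -1/5, 0, -1/3], [0, 0, 1, -1], [0, 0, 0, 0], [0, 0, 0, 0]]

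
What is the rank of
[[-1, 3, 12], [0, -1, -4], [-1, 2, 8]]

R1 := -1·R1
R3 := R3 + R1
R2 := -1·R2
R3 := R3 + R2
R1 := R1 + 3·R2
The reduced form has 2 nonzero rows.

rank = 2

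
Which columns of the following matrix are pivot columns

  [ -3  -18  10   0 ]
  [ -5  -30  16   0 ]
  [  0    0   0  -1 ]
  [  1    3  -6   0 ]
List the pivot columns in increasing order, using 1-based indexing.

r1 → -1/3·r1
  [  1    6  -10/3   0 ]
  [ -5  -30     16   0 ]
  [  0    0      0  -1 ]
  [  1    3     -6   0 ]
r2 → r2 + 5·r1
  [ 1  6  -10/3   0 ]
  [ 0  0   -2/3   0 ]
  [ 0  0      0  -1 ]
  [ 1  3     -6   0 ]
r4 → r4 − r1
  [ 1   6  -10/3   0 ]
  [ 0   0   -2/3   0 ]
  [ 0   0      0  -1 ]
  [ 0  -3   -8/3   0 ]
r2 <=> r4
  [ 1   6  -10/3   0 ]
  [ 0  -3   -8/3   0 ]
  [ 0   0      0  -1 ]
  [ 0   0   -2/3   0 ]
r2 → -1/3·r2
  [ 1  6  -10/3   0 ]
  [ 0  1    8/9   0 ]
  [ 0  0      0  -1 ]
  [ 0  0   -2/3   0 ]
r3 <=> r4
  [ 1  6  -10/3   0 ]
  [ 0  1    8/9   0 ]
  [ 0  0   -2/3   0 ]
  [ 0  0      0  -1 ]
r3 → -3/2·r3
  [ 1  6  -10/3   0 ]
  [ 0  1    8/9   0 ]
  [ 0  0      1   0 ]
  [ 0  0      0  -1 ]
r4 → -1·r4
  [ 1  6  -10/3  0 ]
  [ 0  1    8/9  0 ]
  [ 0  0      1  0 ]
  [ 0  0      0  1 ]
r2 → r2 − 8/9·r3
  [ 1  6  -10/3  0 ]
  [ 0  1      0  0 ]
  [ 0  0      1  0 ]
  [ 0  0      0  1 ]
r1 → r1 + 10/3·r3
  [ 1  6  0  0 ]
  [ 0  1  0  0 ]
  [ 0  0  1  0 ]
  [ 0  0  0  1 ]
r1 → r1 − 6·r2
  [ 1  0  0  0 ]
  [ 0  1  0  0 ]
  [ 0  0  1  0 ]
  [ 0  0  0  1 ]
Pivot columns are the columns containing a leading 1.

1, 2, 3, 4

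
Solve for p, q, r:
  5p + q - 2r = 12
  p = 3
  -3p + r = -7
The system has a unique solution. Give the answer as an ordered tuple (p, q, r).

Form the augmented matrix and row-reduce:
  [  5  1  -2  |  12 ]
  [  1  0   0  |   3 ]
  [ -3  0   1  |  -7 ]
r1 := 1/5·r1
  [  1  1/5  -2/5  |  12/5 ]
  [  1    0     0  |     3 ]
  [ -3    0     1  |    -7 ]
r2 := r2 − r1
  [  1   1/5  -2/5  |  12/5 ]
  [  0  -1/5   2/5  |   3/5 ]
  [ -3     0     1  |    -7 ]
r3 := r3 + 3·r1
  [ 1   1/5  -2/5  |  12/5 ]
  [ 0  -1/5   2/5  |   3/5 ]
  [ 0   3/5  -1/5  |   1/5 ]
r2 := -5·r2
  [ 1  1/5  -2/5  |  12/5 ]
  [ 0    1    -2  |    -3 ]
  [ 0  3/5  -1/5  |   1/5 ]
r3 := r3 − 3/5·r2
  [ 1  1/5  -2/5  |  12/5 ]
  [ 0    1    -2  |    -3 ]
  [ 0    0     1  |     2 ]
r2 := r2 + 2·r3
  [ 1  1/5  -2/5  |  12/5 ]
  [ 0    1     0  |     1 ]
  [ 0    0     1  |     2 ]
r1 := r1 + 2/5·r3
  [ 1  1/5  0  |  16/5 ]
  [ 0    1  0  |     1 ]
  [ 0    0  1  |     2 ]
r1 := r1 − 1/5·r2
  [ 1  0  0  |  3 ]
  [ 0  1  0  |  1 ]
  [ 0  0  1  |  2 ]
Reading off the last column: p = 3, q = 1, r = 2.

(3, 1, 2)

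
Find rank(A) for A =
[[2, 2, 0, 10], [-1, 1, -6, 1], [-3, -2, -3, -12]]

Multiply r1 by 1/2.
  [  1   1   0    5 ]
  [ -1   1  -6    1 ]
  [ -3  -2  -3  -12 ]
Add r1 to r2.
  [  1   1   0    5 ]
  [  0   2  -6    6 ]
  [ -3  -2  -3  -12 ]
Add 3 times r1 to r3.
  [ 1  1   0  5 ]
  [ 0  2  -6  6 ]
  [ 0  1  -3  3 ]
Multiply r2 by 1/2.
  [ 1  1   0  5 ]
  [ 0  1  -3  3 ]
  [ 0  1  -3  3 ]
Subtract r2 from r3.
  [ 1  1   0  5 ]
  [ 0  1  -3  3 ]
  [ 0  0   0  0 ]
Subtract r2 from r1.
  [ 1  0   3  2 ]
  [ 0  1  -3  3 ]
  [ 0  0   0  0 ]
The reduced form has 2 nonzero rows.

rank = 2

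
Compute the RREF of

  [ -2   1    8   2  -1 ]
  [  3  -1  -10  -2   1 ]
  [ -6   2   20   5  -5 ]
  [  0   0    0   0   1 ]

R1 -> -1/2·R1
  [  1  -1/2   -4  -1  1/2 ]
  [  3    -1  -10  -2    1 ]
  [ -6     2   20   5   -5 ]
  [  0     0    0   0    1 ]
R2 -> R2 − 3·R1
  [  1  -1/2  -4  -1   1/2 ]
  [  0   1/2   2   1  -1/2 ]
  [ -6     2  20   5    -5 ]
  [  0     0   0   0     1 ]
R3 -> R3 + 6·R1
  [ 1  -1/2  -4  -1   1/2 ]
  [ 0   1/2   2   1  -1/2 ]
  [ 0    -1  -4  -1    -2 ]
  [ 0     0   0   0     1 ]
R2 -> 2·R2
  [ 1  -1/2  -4  -1  1/2 ]
  [ 0     1   4   2   -1 ]
  [ 0    -1  -4  -1   -2 ]
  [ 0     0   0   0    1 ]
R3 -> R3 + R2
  [ 1  -1/2  -4  -1  1/2 ]
  [ 0     1   4   2   -1 ]
  [ 0     0   0   1   -3 ]
  [ 0     0   0   0    1 ]
R3 -> R3 + 3·R4
  [ 1  -1/2  -4  -1  1/2 ]
  [ 0     1   4   2   -1 ]
  [ 0     0   0   1    0 ]
  [ 0     0   0   0    1 ]
R2 -> R2 + R4
  [ 1  -1/2  -4  -1  1/2 ]
  [ 0     1   4   2    0 ]
  [ 0     0   0   1    0 ]
  [ 0     0   0   0    1 ]
R1 -> R1 − 1/2·R4
  [ 1  -1/2  -4  -1  0 ]
  [ 0     1   4   2  0 ]
  [ 0     0   0   1  0 ]
  [ 0     0   0   0  1 ]
R2 -> R2 − 2·R3
  [ 1  -1/2  -4  -1  0 ]
  [ 0     1   4   0  0 ]
  [ 0     0   0   1  0 ]
  [ 0     0   0   0  1 ]
R1 -> R1 + R3
  [ 1  -1/2  -4  0  0 ]
  [ 0     1   4  0  0 ]
  [ 0     0   0  1  0 ]
  [ 0     0   0  0  1 ]
R1 -> R1 + 1/2·R2
  [ 1  0  -2  0  0 ]
  [ 0  1   4  0  0 ]
  [ 0  0   0  1  0 ]
  [ 0  0   0  0  1 ]

[[1, 0, -2, 0, 0], [0, 1, 4, 0, 0], [0, 0, 0, 1, 0], [0, 0, 0, 0, 1]]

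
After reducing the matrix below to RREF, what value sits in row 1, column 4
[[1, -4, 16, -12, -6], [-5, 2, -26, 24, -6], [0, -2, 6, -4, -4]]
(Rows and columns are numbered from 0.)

R2 := R2 + 5·R1
  [ 1   -4  16  -12   -6 ]
  [ 0  -18  54  -36  -36 ]
  [ 0   -2   6   -4   -4 ]
R2 := -1/18·R2
  [ 1  -4  16  -12  -6 ]
  [ 0   1  -3    2   2 ]
  [ 0  -2   6   -4  -4 ]
R3 := R3 + 2·R2
  [ 1  -4  16  -12  -6 ]
  [ 0   1  -3    2   2 ]
  [ 0   0   0    0   0 ]
R1 := R1 + 4·R2
  [ 1  0   4  -4  2 ]
  [ 0  1  -3   2  2 ]
  [ 0  0   0   0  0 ]

2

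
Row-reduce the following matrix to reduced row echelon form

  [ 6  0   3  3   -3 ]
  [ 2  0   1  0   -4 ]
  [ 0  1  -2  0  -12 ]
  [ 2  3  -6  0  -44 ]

Multiply ρ1 by 1/6.
Subtract 2 times ρ1 from ρ2.
Subtract 2 times ρ1 from ρ4.
Swap ρ2 and ρ3.
Subtract 3 times ρ2 from ρ4.
Swap ρ3 and ρ4.
Multiply ρ3 by -1.
Multiply ρ4 by -1.
Subtract ρ4 from ρ3.
Subtract 1/2 times ρ4 from ρ1.
Add 2 times ρ3 to ρ2.
Subtract 1/2 times ρ3 from ρ1.

[[1, 0, 0, 0, -4], [0, 1, 0, 0, -4], [0, 0, 1, 0, 4], [0, 0, 0, 1, 3]]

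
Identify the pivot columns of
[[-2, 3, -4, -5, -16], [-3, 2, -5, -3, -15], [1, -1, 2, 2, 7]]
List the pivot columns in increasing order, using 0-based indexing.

ρ1 -> -1/2·ρ1
  [  1  -3/2   2  5/2    8 ]
  [ -3     2  -5   -3  -15 ]
  [  1    -1   2    2    7 ]
ρ2 -> ρ2 + 3·ρ1
  [ 1  -3/2  2  5/2  8 ]
  [ 0  -5/2  1  9/2  9 ]
  [ 1    -1  2    2  7 ]
ρ3 -> ρ3 − ρ1
  [ 1  -3/2  2   5/2   8 ]
  [ 0  -5/2  1   9/2   9 ]
  [ 0   1/2  0  -1/2  -1 ]
ρ2 -> -2/5·ρ2
  [ 1  -3/2     2   5/2      8 ]
  [ 0     1  -2/5  -9/5  -18/5 ]
  [ 0   1/2     0  -1/2     -1 ]
ρ3 -> ρ3 − 1/2·ρ2
  [ 1  -3/2     2   5/2      8 ]
  [ 0     1  -2/5  -9/5  -18/5 ]
  [ 0     0   1/5   2/5    4/5 ]
ρ3 -> 5·ρ3
  [ 1  -3/2     2   5/2      8 ]
  [ 0     1  -2/5  -9/5  -18/5 ]
  [ 0     0     1     2      4 ]
ρ2 -> ρ2 + 2/5·ρ3
  [ 1  -3/2  2  5/2   8 ]
  [ 0     1  0   -1  -2 ]
  [ 0     0  1    2   4 ]
ρ1 -> ρ1 − 2·ρ3
  [ 1  -3/2  0  -3/2   0 ]
  [ 0     1  0    -1  -2 ]
  [ 0     0  1     2   4 ]
ρ1 -> ρ1 + 3/2·ρ2
  [ 1  0  0  -3  -3 ]
  [ 0  1  0  -1  -2 ]
  [ 0  0  1   2   4 ]
Pivot columns are the columns containing a leading 1.

0, 1, 2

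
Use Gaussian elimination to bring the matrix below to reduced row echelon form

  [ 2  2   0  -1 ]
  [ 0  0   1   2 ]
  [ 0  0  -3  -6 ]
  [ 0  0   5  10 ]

ρ1 -> 1/2·ρ1
  [ 1  1   0  -1/2 ]
  [ 0  0   1     2 ]
  [ 0  0  -3    -6 ]
  [ 0  0   5    10 ]
ρ3 -> ρ3 + 3·ρ2
  [ 1  1  0  -1/2 ]
  [ 0  0  1     2 ]
  [ 0  0  0     0 ]
  [ 0  0  5    10 ]
ρ4 -> ρ4 − 5·ρ2
  [ 1  1  0  -1/2 ]
  [ 0  0  1     2 ]
  [ 0  0  0     0 ]
  [ 0  0  0     0 ]

[[1, 1, 0, -1/2], [0, 0, 1, 2], [0, 0, 0, 0], [0, 0, 0, 0]]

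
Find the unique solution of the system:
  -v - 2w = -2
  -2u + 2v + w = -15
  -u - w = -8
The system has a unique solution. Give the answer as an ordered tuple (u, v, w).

Form the augmented matrix and row-reduce:
  [  0  -1  -2  |   -2 ]
  [ -2   2   1  |  -15 ]
  [ -1   0  -1  |   -8 ]
R1 ↔ R2
  [ -2   2   1  |  -15 ]
  [  0  -1  -2  |   -2 ]
  [ -1   0  -1  |   -8 ]
R1 → -1/2·R1
  [  1  -1  -1/2  |  15/2 ]
  [  0  -1    -2  |    -2 ]
  [ -1   0    -1  |    -8 ]
R3 → R3 + R1
  [ 1  -1  -1/2  |  15/2 ]
  [ 0  -1    -2  |    -2 ]
  [ 0  -1  -3/2  |  -1/2 ]
R2 → -1·R2
  [ 1  -1  -1/2  |  15/2 ]
  [ 0   1     2  |     2 ]
  [ 0  -1  -3/2  |  -1/2 ]
R3 → R3 + R2
  [ 1  -1  -1/2  |  15/2 ]
  [ 0   1     2  |     2 ]
  [ 0   0   1/2  |   3/2 ]
R3 → 2·R3
  [ 1  -1  -1/2  |  15/2 ]
  [ 0   1     2  |     2 ]
  [ 0   0     1  |     3 ]
R2 → R2 − 2·R3
  [ 1  -1  -1/2  |  15/2 ]
  [ 0   1     0  |    -4 ]
  [ 0   0     1  |     3 ]
R1 → R1 + 1/2·R3
  [ 1  -1  0  |   9 ]
  [ 0   1  0  |  -4 ]
  [ 0   0  1  |   3 ]
R1 → R1 + R2
  [ 1  0  0  |   5 ]
  [ 0  1  0  |  -4 ]
  [ 0  0  1  |   3 ]
Reading off the last column: u = 5, v = -4, w = 3.

(5, -4, 3)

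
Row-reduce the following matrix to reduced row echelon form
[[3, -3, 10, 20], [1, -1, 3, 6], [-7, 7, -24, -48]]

[[1, -1, 0, 0], [0, 0, 1, 2], [0, 0, 0, 0]]

R1 := 1/3·R1
  [  1  -1  10/3  20/3 ]
  [  1  -1     3     6 ]
  [ -7   7   -24   -48 ]
R2 := R2 − R1
  [  1  -1  10/3  20/3 ]
  [  0   0  -1/3  -2/3 ]
  [ -7   7   -24   -48 ]
R3 := R3 + 7·R1
  [ 1  -1  10/3  20/3 ]
  [ 0   0  -1/3  -2/3 ]
  [ 0   0  -2/3  -4/3 ]
R2 := -3·R2
  [ 1  -1  10/3  20/3 ]
  [ 0   0     1     2 ]
  [ 0   0  -2/3  -4/3 ]
R3 := R3 + 2/3·R2
  [ 1  -1  10/3  20/3 ]
  [ 0   0     1     2 ]
  [ 0   0     0     0 ]
R1 := R1 − 10/3·R2
  [ 1  -1  0  0 ]
  [ 0   0  1  2 ]
  [ 0   0  0  0 ]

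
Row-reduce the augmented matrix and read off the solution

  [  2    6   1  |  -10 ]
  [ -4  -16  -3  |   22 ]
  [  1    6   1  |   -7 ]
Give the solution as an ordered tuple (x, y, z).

(-3, -1, 2)

Multiply R1 by 1/2.
Add 4 times R1 to R2.
Subtract R1 from R3.
Multiply R2 by -1/4.
Subtract 3 times R2 from R3.
Multiply R3 by -4.
Subtract 1/4 times R3 from R2.
Subtract 1/2 times R3 from R1.
Subtract 3 times R2 from R1.
Reading off the last column: x = -3, y = -1, z = 2.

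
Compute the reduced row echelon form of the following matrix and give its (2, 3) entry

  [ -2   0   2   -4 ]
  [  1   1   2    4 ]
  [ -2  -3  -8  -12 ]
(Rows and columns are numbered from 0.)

2

R1 → -1/2·R1
  [  1   0  -1    2 ]
  [  1   1   2    4 ]
  [ -2  -3  -8  -12 ]
R2 → R2 − R1
  [  1   0  -1    2 ]
  [  0   1   3    2 ]
  [ -2  -3  -8  -12 ]
R3 → R3 + 2·R1
  [ 1   0   -1   2 ]
  [ 0   1    3   2 ]
  [ 0  -3  -10  -8 ]
R3 → R3 + 3·R2
  [ 1  0  -1   2 ]
  [ 0  1   3   2 ]
  [ 0  0  -1  -2 ]
R3 → -1·R3
  [ 1  0  -1  2 ]
  [ 0  1   3  2 ]
  [ 0  0   1  2 ]
R2 → R2 − 3·R3
  [ 1  0  -1   2 ]
  [ 0  1   0  -4 ]
  [ 0  0   1   2 ]
R1 → R1 + R3
  [ 1  0  0   4 ]
  [ 0  1  0  -4 ]
  [ 0  0  1   2 ]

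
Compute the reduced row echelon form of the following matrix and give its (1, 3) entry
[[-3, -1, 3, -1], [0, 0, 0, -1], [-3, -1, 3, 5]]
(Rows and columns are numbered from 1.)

-1

R1 → -1/3·R1
  [  1  1/3  -1  1/3 ]
  [  0    0   0   -1 ]
  [ -3   -1   3    5 ]
R3 → R3 + 3·R1
  [ 1  1/3  -1  1/3 ]
  [ 0    0   0   -1 ]
  [ 0    0   0    6 ]
R2 → -1·R2
  [ 1  1/3  -1  1/3 ]
  [ 0    0   0    1 ]
  [ 0    0   0    6 ]
R3 → R3 − 6·R2
  [ 1  1/3  -1  1/3 ]
  [ 0    0   0    1 ]
  [ 0    0   0    0 ]
R1 → R1 − 1/3·R2
  [ 1  1/3  -1  0 ]
  [ 0    0   0  1 ]
  [ 0    0   0  0 ]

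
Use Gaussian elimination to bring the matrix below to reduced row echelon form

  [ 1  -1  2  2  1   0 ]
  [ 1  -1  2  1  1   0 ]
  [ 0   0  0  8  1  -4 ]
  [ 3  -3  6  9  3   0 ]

Subtract R1 from R2.
  [ 1  -1  2   2  1   0 ]
  [ 0   0  0  -1  0   0 ]
  [ 0   0  0   8  1  -4 ]
  [ 3  -3  6   9  3   0 ]
Subtract 3 times R1 from R4.
  [ 1  -1  2   2  1   0 ]
  [ 0   0  0  -1  0   0 ]
  [ 0   0  0   8  1  -4 ]
  [ 0   0  0   3  0   0 ]
Multiply R2 by -1.
  [ 1  -1  2  2  1   0 ]
  [ 0   0  0  1  0   0 ]
  [ 0   0  0  8  1  -4 ]
  [ 0   0  0  3  0   0 ]
Subtract 8 times R2 from R3.
  [ 1  -1  2  2  1   0 ]
  [ 0   0  0  1  0   0 ]
  [ 0   0  0  0  1  -4 ]
  [ 0   0  0  3  0   0 ]
Subtract 3 times R2 from R4.
  [ 1  -1  2  2  1   0 ]
  [ 0   0  0  1  0   0 ]
  [ 0   0  0  0  1  -4 ]
  [ 0   0  0  0  0   0 ]
Subtract R3 from R1.
  [ 1  -1  2  2  0   4 ]
  [ 0   0  0  1  0   0 ]
  [ 0   0  0  0  1  -4 ]
  [ 0   0  0  0  0   0 ]
Subtract 2 times R2 from R1.
  [ 1  -1  2  0  0   4 ]
  [ 0   0  0  1  0   0 ]
  [ 0   0  0  0  1  -4 ]
  [ 0   0  0  0  0   0 ]

[[1, -1, 2, 0, 0, 4], [0, 0, 0, 1, 0, 0], [0, 0, 0, 0, 1, -4], [0, 0, 0, 0, 0, 0]]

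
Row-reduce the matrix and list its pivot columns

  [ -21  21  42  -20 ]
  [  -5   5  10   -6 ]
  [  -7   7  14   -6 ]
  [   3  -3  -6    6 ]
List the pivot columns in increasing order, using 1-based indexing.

Multiply r1 by -1/21.
  [  1  -1  -2  20/21 ]
  [ -5   5  10     -6 ]
  [ -7   7  14     -6 ]
  [  3  -3  -6      6 ]
Add 5 times r1 to r2.
  [  1  -1  -2   20/21 ]
  [  0   0   0  -26/21 ]
  [ -7   7  14      -6 ]
  [  3  -3  -6       6 ]
Add 7 times r1 to r3.
  [ 1  -1  -2   20/21 ]
  [ 0   0   0  -26/21 ]
  [ 0   0   0     2/3 ]
  [ 3  -3  -6       6 ]
Subtract 3 times r1 from r4.
  [ 1  -1  -2   20/21 ]
  [ 0   0   0  -26/21 ]
  [ 0   0   0     2/3 ]
  [ 0   0   0    22/7 ]
Multiply r2 by -21/26.
  [ 1  -1  -2  20/21 ]
  [ 0   0   0      1 ]
  [ 0   0   0    2/3 ]
  [ 0   0   0   22/7 ]
Subtract 2/3 times r2 from r3.
  [ 1  -1  -2  20/21 ]
  [ 0   0   0      1 ]
  [ 0   0   0      0 ]
  [ 0   0   0   22/7 ]
Subtract 22/7 times r2 from r4.
  [ 1  -1  -2  20/21 ]
  [ 0   0   0      1 ]
  [ 0   0   0      0 ]
  [ 0   0   0      0 ]
Subtract 20/21 times r2 from r1.
  [ 1  -1  -2  0 ]
  [ 0   0   0  1 ]
  [ 0   0   0  0 ]
  [ 0   0   0  0 ]
Pivot columns are the columns containing a leading 1.

1, 4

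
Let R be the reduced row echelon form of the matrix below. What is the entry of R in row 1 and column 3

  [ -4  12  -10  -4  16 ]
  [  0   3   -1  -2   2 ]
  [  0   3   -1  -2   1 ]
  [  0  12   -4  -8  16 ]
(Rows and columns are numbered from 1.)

R1 -> -1/4·R1
R2 -> 1/3·R2
R3 -> R3 − 3·R2
R4 -> R4 − 12·R2
R3 -> -1·R3
R4 -> R4 − 8·R3
R2 -> R2 − 2/3·R3
R1 -> R1 + 4·R3
R1 -> R1 + 3·R2

3/2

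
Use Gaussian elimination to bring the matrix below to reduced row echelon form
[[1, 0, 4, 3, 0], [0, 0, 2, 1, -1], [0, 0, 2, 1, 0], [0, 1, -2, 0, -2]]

R2 <-> R4
  [ 1  0   4  3   0 ]
  [ 0  1  -2  0  -2 ]
  [ 0  0   2  1   0 ]
  [ 0  0   2  1  -1 ]
R3 ← 1/2·R3
  [ 1  0   4    3   0 ]
  [ 0  1  -2    0  -2 ]
  [ 0  0   1  1/2   0 ]
  [ 0  0   2    1  -1 ]
R4 ← R4 − 2·R3
  [ 1  0   4    3   0 ]
  [ 0  1  -2    0  -2 ]
  [ 0  0   1  1/2   0 ]
  [ 0  0   0    0  -1 ]
R4 ← -1·R4
  [ 1  0   4    3   0 ]
  [ 0  1  -2    0  -2 ]
  [ 0  0   1  1/2   0 ]
  [ 0  0   0    0   1 ]
R2 ← R2 + 2·R4
  [ 1  0   4    3  0 ]
  [ 0  1  -2    0  0 ]
  [ 0  0   1  1/2  0 ]
  [ 0  0   0    0  1 ]
R2 ← R2 + 2·R3
  [ 1  0  4    3  0 ]
  [ 0  1  0    1  0 ]
  [ 0  0  1  1/2  0 ]
  [ 0  0  0    0  1 ]
R1 ← R1 − 4·R3
  [ 1  0  0    1  0 ]
  [ 0  1  0    1  0 ]
  [ 0  0  1  1/2  0 ]
  [ 0  0  0    0  1 ]

[[1, 0, 0, 1, 0], [0, 1, 0, 1, 0], [0, 0, 1, 1/2, 0], [0, 0, 0, 0, 1]]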